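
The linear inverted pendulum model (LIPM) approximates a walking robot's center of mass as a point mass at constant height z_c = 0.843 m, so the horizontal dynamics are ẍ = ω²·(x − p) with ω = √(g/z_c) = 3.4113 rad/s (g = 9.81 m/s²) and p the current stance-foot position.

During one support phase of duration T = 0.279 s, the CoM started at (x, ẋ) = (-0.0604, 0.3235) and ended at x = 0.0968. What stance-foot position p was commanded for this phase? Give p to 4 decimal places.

ωT = 3.4113·0.279 = 0.951753; cosh(ωT) = 1.488155, sinh(ωT) = 1.102091
x(T) = p + (x₀−p)·cosh(ωT) + (ẋ₀/ω)·sinh(ωT) ⇒ p·(1 − cosh) = x(T) − x₀·cosh − (ẋ₀/ω)·sinh
numerator   = 0.0968 − (-0.0604)·1.488155 − (0.3235/3.4113)·1.102091 = 0.082171
denominator = 1 − 1.488155 = -0.488155
p = 0.082171 / -0.488155 = -0.1683

p = -0.1683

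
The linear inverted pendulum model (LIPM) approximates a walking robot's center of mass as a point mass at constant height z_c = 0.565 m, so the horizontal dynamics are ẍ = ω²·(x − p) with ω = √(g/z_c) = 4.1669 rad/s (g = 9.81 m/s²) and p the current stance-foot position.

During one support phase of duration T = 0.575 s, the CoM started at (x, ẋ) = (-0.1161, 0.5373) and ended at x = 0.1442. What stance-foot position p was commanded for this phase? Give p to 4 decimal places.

ωT = 4.1669·0.575 = 2.395967; cosh(ωT) = 5.534950, sinh(ωT) = 5.443865
x(T) = p + (x₀−p)·cosh(ωT) + (ẋ₀/ω)·sinh(ωT) ⇒ p·(1 − cosh) = x(T) − x₀·cosh − (ẋ₀/ω)·sinh
numerator   = 0.1442 − (-0.1161)·5.534950 − (0.5373/4.1669)·5.443865 = 0.084850
denominator = 1 − 5.534950 = -4.534950
p = 0.084850 / -4.534950 = -0.0187

p = -0.0187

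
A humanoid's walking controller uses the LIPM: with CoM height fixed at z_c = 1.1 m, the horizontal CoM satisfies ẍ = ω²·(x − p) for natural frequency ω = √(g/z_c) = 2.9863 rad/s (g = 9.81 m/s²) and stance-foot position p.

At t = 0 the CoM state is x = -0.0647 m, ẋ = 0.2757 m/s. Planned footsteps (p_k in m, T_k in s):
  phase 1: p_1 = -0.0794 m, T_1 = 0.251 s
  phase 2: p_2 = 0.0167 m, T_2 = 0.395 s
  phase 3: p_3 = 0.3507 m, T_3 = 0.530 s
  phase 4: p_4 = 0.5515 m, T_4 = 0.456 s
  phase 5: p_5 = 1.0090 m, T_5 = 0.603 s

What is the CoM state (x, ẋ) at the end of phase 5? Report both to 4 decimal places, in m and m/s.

x = 2.3894, ẋ = 4.3830

phase 1: p=-0.0794, T=0.251, ωT=0.749561, cosh=1.294323, sinh=0.821749; start (x,ẋ)=(-0.064700, 0.275700) → end (x,ẋ)=(0.015492, 0.392918)
phase 2: p=0.0167, T=0.395, ωT=1.179588, cosh=1.780220, sinh=1.472815; start (x,ẋ)=(0.015492, 0.392918) → end (x,ẋ)=(0.208333, 0.694167)
phase 3: p=0.3507, T=0.530, ωT=1.582739, cosh=2.536842, sinh=2.331430; start (x,ẋ)=(0.208333, 0.694167) → end (x,ẋ)=(0.531479, 0.769780)
phase 4: p=0.5515, T=0.456, ωT=1.361753, cosh=2.079620, sinh=1.823409; start (x,ẋ)=(0.531479, 0.769780) → end (x,ẋ)=(0.979884, 1.491829)
phase 5: p=1.0090, T=0.603, ωT=1.800739, cosh=3.109648, sinh=2.944471; start (x,ẋ)=(0.979884, 1.491829) → end (x,ẋ)=(2.389392, 4.383043)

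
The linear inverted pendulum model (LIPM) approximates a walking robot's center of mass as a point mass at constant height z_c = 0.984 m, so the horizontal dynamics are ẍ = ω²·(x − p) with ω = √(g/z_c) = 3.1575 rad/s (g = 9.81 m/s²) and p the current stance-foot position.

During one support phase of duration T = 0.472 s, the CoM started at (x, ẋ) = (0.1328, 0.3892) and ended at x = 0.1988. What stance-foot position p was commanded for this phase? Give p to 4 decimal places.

p = 0.2782

ωT = 3.1575·0.472 = 1.490340; cosh(ωT) = 2.331950, sinh(ωT) = 2.106654
x(T) = p + (x₀−p)·cosh(ωT) + (ẋ₀/ω)·sinh(ωT) ⇒ p·(1 − cosh) = x(T) − x₀·cosh − (ẋ₀/ω)·sinh
numerator   = 0.1988 − (0.1328)·2.331950 − (0.3892/3.1575)·2.106654 = -0.370554
denominator = 1 − 2.331950 = -1.331950
p = -0.370554 / -1.331950 = 0.2782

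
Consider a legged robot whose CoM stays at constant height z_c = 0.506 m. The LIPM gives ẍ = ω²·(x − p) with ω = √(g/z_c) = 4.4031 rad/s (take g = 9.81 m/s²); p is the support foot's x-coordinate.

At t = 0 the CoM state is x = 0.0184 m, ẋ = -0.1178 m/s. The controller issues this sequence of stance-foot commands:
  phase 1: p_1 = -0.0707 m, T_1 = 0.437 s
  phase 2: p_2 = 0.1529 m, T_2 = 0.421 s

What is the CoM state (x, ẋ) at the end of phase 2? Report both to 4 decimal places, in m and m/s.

x = 0.7860, ẋ = 2.9302

phase 1: p=-0.0707, T=0.437, ωT=1.924155, cosh=3.497678, sinh=3.351679; start (x,ẋ)=(0.018400, -0.117800) → end (x,ẋ)=(0.151273, 0.902891)
phase 2: p=0.1529, T=0.421, ωT=1.853705, cosh=3.270041, sinh=3.113386; start (x,ẋ)=(0.151273, 0.902891) → end (x,ẋ)=(0.786004, 2.930184)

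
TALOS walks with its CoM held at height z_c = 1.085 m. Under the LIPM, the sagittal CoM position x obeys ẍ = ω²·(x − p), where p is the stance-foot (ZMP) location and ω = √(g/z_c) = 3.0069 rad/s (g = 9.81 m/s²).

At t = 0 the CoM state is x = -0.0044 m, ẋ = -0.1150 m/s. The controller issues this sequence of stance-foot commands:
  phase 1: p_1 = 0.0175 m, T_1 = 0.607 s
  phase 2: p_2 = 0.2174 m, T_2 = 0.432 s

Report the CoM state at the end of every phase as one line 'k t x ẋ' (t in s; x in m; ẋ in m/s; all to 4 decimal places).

phase 1: p=0.0175, T=0.607, ωT=1.825188, cosh=3.182575, sinh=3.021388; start (x,ẋ)=(-0.004400, -0.115000) → end (x,ẋ)=(-0.167752, -0.564958)
phase 2: p=0.2174, T=0.432, ωT=1.298981, cosh=1.969184, sinh=1.696375; start (x,ẋ)=(-0.167752, -0.564958) → end (x,ẋ)=(-0.859763, -3.077103)

1 0.6070 -0.1678 -0.5650
2 1.0390 -0.8598 -3.0771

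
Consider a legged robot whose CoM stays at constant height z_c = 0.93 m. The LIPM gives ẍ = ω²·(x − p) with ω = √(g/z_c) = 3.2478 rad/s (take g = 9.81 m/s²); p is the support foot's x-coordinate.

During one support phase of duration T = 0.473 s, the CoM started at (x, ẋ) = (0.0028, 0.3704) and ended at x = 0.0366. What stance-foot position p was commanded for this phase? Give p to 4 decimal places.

ωT = 3.2478·0.473 = 1.536209; cosh(ωT) = 2.431069, sinh(ωT) = 2.215873
x(T) = p + (x₀−p)·cosh(ωT) + (ẋ₀/ω)·sinh(ωT) ⇒ p·(1 − cosh) = x(T) − x₀·cosh − (ẋ₀/ω)·sinh
numerator   = 0.0366 − (0.0028)·2.431069 − (0.3704/3.2478)·2.215873 = -0.222919
denominator = 1 − 2.431069 = -1.431069
p = -0.222919 / -1.431069 = 0.1558

p = 0.1558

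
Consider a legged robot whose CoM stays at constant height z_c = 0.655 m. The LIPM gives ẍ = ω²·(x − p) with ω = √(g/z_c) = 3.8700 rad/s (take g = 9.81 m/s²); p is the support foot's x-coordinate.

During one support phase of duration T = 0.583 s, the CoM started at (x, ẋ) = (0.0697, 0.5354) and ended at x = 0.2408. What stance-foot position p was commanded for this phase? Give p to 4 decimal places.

ωT = 3.8700·0.583 = 2.256210; cosh(ωT) = 4.825792, sinh(ωT) = 4.721046
x(T) = p + (x₀−p)·cosh(ωT) + (ẋ₀/ω)·sinh(ωT) ⇒ p·(1 − cosh) = x(T) − x₀·cosh − (ẋ₀/ω)·sinh
numerator   = 0.2408 − (0.0697)·4.825792 − (0.5354/3.8700)·4.721046 = -0.748697
denominator = 1 − 4.825792 = -3.825792
p = -0.748697 / -3.825792 = 0.1957

p = 0.1957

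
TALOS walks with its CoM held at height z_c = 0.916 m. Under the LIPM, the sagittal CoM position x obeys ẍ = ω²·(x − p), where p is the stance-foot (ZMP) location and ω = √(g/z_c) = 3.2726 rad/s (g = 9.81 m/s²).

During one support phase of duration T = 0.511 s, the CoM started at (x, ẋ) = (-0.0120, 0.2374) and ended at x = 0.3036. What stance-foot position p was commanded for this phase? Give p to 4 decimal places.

p = -0.0856

ωT = 3.2726·0.511 = 1.672299; cosh(ωT) = 2.756104, sinh(ωT) = 2.568289
x(T) = p + (x₀−p)·cosh(ωT) + (ẋ₀/ω)·sinh(ωT) ⇒ p·(1 − cosh) = x(T) − x₀·cosh − (ẋ₀/ω)·sinh
numerator   = 0.3036 − (-0.0120)·2.756104 − (0.2374/3.2726)·2.568289 = 0.150365
denominator = 1 − 2.756104 = -1.756104
p = 0.150365 / -1.756104 = -0.0856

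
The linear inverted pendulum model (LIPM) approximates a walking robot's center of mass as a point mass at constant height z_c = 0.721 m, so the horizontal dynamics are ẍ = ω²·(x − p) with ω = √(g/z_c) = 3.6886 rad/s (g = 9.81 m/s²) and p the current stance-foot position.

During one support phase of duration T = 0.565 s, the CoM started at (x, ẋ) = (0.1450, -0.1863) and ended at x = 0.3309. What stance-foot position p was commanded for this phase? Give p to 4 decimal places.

ωT = 3.6886·0.565 = 2.084059; cosh(ωT) = 4.080725, sinh(ωT) = 3.956300
x(T) = p + (x₀−p)·cosh(ωT) + (ẋ₀/ω)·sinh(ωT) ⇒ p·(1 − cosh) = x(T) − x₀·cosh − (ẋ₀/ω)·sinh
numerator   = 0.3309 − (0.1450)·4.080725 − (-0.1863/3.6886)·3.956300 = -0.060984
denominator = 1 − 4.080725 = -3.080725
p = -0.060984 / -3.080725 = 0.0198

p = 0.0198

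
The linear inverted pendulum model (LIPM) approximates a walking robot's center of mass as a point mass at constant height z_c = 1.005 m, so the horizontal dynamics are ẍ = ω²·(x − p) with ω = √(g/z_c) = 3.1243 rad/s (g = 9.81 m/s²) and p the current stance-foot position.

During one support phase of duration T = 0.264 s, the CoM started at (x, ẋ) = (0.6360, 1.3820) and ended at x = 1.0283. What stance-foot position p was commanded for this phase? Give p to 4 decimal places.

ωT = 3.1243·0.264 = 0.824815; cosh(ωT) = 1.359888, sinh(ωT) = 0.921572
x(T) = p + (x₀−p)·cosh(ωT) + (ẋ₀/ω)·sinh(ωT) ⇒ p·(1 − cosh) = x(T) − x₀·cosh − (ẋ₀/ω)·sinh
numerator   = 1.0283 − (0.6360)·1.359888 − (1.3820/3.1243)·0.921572 = -0.244236
denominator = 1 − 1.359888 = -0.359888
p = -0.244236 / -0.359888 = 0.6786

p = 0.6786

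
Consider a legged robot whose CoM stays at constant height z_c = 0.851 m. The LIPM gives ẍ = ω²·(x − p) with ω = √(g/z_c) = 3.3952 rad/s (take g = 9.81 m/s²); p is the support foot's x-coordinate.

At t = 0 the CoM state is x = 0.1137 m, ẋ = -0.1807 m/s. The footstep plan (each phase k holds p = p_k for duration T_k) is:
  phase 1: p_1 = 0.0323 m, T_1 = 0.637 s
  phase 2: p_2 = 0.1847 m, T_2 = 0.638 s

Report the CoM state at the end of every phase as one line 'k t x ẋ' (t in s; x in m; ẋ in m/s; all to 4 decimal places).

1 0.6370 0.1625 0.3896
2 1.2750 0.5808 1.3982

phase 1: p=0.0323, T=0.637, ωT=2.162742, cosh=4.404980, sinh=4.289970; start (x,ẋ)=(0.113700, -0.180700) → end (x,ẋ)=(0.162544, 0.389636)
phase 2: p=0.1847, T=0.638, ωT=2.166138, cosh=4.419570, sinh=4.304951; start (x,ẋ)=(0.162544, 0.389636) → end (x,ẋ)=(0.580819, 1.398184)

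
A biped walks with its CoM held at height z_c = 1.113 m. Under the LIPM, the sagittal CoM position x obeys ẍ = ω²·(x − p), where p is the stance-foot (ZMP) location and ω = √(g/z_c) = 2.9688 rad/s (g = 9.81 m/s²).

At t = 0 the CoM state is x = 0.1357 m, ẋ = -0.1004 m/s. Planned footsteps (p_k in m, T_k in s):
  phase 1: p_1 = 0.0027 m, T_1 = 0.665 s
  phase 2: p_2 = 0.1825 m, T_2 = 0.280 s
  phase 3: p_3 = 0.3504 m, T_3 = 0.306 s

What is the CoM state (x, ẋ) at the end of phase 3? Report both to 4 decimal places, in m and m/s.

x = 1.6166, ẋ = 4.0416

phase 1: p=0.0027, T=0.665, ωT=1.974252, cosh=3.670048, sinh=3.531183; start (x,ẋ)=(0.135700, -0.100400) → end (x,ẋ)=(0.371398, 1.025816)
phase 2: p=0.1825, T=0.280, ωT=0.831264, cosh=1.365859, sinh=0.930360; start (x,ẋ)=(0.371398, 1.025816) → end (x,ẋ)=(0.761977, 1.922865)
phase 3: p=0.3504, T=0.306, ωT=0.908453, cosh=1.441815, sinh=1.038667; start (x,ẋ)=(0.761977, 1.922865) → end (x,ẋ)=(1.616553, 4.041552)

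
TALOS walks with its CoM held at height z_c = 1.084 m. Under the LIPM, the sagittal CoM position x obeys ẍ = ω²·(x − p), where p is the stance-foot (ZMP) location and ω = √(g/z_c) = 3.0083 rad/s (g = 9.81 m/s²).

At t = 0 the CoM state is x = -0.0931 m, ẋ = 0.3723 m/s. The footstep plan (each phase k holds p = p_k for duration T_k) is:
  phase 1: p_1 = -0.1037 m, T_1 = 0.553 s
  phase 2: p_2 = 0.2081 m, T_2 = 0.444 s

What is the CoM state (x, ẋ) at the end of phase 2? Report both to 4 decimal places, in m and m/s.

x = 0.9198, ẋ = 2.4046

phase 1: p=-0.1037, T=0.553, ωT=1.663590, cosh=2.733841, sinh=2.544384; start (x,ẋ)=(-0.093100, 0.372300) → end (x,ẋ)=(0.240166, 1.098944)
phase 2: p=0.2081, T=0.444, ωT=1.335685, cosh=2.032789, sinh=1.769811; start (x,ẋ)=(0.240166, 1.098944) → end (x,ẋ)=(0.919802, 2.404643)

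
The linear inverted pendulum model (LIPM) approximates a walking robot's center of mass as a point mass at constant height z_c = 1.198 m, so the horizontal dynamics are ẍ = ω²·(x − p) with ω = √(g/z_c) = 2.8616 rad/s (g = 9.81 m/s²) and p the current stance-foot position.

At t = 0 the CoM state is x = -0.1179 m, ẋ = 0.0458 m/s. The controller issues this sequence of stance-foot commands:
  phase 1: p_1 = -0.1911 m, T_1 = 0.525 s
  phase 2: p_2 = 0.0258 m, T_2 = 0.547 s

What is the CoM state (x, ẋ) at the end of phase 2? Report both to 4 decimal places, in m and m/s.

x = 0.4442, ẋ = 1.3194

phase 1: p=-0.1911, T=0.525, ωT=1.502340, cosh=2.357399, sinh=2.134790; start (x,ẋ)=(-0.117900, 0.045800) → end (x,ẋ)=(0.015629, 0.555141)
phase 2: p=0.0258, T=0.547, ωT=1.565295, cosh=2.496557, sinh=2.287530; start (x,ẋ)=(0.015629, 0.555141) → end (x,ẋ)=(0.444181, 1.319362)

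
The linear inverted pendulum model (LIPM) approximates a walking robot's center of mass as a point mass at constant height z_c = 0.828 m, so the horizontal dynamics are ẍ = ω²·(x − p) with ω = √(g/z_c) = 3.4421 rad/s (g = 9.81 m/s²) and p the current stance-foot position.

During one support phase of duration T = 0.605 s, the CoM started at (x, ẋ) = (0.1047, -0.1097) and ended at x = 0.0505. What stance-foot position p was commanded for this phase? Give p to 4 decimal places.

p = 0.0814

ωT = 3.4421·0.605 = 2.082470; cosh(ωT) = 4.074445, sinh(ωT) = 3.949823
x(T) = p + (x₀−p)·cosh(ωT) + (ẋ₀/ω)·sinh(ωT) ⇒ p·(1 − cosh) = x(T) − x₀·cosh − (ẋ₀/ω)·sinh
numerator   = 0.0505 − (0.1047)·4.074445 − (-0.1097/3.4421)·3.949823 = -0.250213
denominator = 1 − 4.074445 = -3.074445
p = -0.250213 / -3.074445 = 0.0814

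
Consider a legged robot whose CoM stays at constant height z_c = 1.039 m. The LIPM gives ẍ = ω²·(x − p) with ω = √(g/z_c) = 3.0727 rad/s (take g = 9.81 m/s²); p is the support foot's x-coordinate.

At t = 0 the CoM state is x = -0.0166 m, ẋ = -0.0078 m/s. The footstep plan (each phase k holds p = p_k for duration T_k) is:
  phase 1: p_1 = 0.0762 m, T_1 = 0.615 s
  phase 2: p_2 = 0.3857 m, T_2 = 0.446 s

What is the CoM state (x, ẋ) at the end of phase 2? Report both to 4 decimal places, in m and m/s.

phase 1: p=0.0762, T=0.615, ωT=1.889711, cosh=3.384284, sinh=3.233169; start (x,ẋ)=(-0.016600, -0.007800) → end (x,ẋ)=(-0.246069, -0.948324)
phase 2: p=0.3857, T=0.446, ωT=1.370424, cosh=2.095510, sinh=1.841511; start (x,ẋ)=(-0.246069, -0.948324) → end (x,ẋ)=(-1.506522, -5.562030)

x = -1.5065, ẋ = -5.5620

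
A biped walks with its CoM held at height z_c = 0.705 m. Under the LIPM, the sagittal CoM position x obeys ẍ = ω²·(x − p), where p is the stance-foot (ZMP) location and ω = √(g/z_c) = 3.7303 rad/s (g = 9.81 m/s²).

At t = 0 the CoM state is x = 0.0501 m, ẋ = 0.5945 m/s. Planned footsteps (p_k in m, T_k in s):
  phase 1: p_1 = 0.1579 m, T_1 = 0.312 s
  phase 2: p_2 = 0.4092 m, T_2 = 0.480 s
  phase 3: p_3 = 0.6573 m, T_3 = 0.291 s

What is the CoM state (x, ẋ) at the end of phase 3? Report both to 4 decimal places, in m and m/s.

phase 1: p=0.1579, T=0.312, ωT=1.163854, cosh=1.757265, sinh=1.444985; start (x,ẋ)=(0.050100, 0.594500) → end (x,ẋ)=(0.198755, 0.463628)
phase 2: p=0.4092, T=0.480, ωT=1.790544, cosh=3.079790, sinh=2.912921; start (x,ẋ)=(0.198755, 0.463628) → end (x,ẋ)=(0.123111, -0.858836)
phase 3: p=0.6573, T=0.291, ωT=1.085517, cosh=1.649349, sinh=1.311622; start (x,ẋ)=(0.123111, -0.858836) → end (x,ẋ)=(-0.525742, -4.030169)

x = -0.5257, ẋ = -4.0302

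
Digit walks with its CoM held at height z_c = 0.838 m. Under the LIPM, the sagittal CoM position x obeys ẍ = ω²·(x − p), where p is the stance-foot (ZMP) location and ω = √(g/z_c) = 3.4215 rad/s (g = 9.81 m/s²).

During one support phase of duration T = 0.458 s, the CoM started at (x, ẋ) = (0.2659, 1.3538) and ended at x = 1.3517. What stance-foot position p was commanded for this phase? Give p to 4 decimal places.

p = 0.1466

ωT = 3.4215·0.458 = 1.567047; cosh(ωT) = 2.500568, sinh(ωT) = 2.291907
x(T) = p + (x₀−p)·cosh(ωT) + (ẋ₀/ω)·sinh(ωT) ⇒ p·(1 − cosh) = x(T) − x₀·cosh − (ẋ₀/ω)·sinh
numerator   = 1.3517 − (0.2659)·2.500568 − (1.3538/3.4215)·2.291907 = -0.220050
denominator = 1 − 2.500568 = -1.500568
p = -0.220050 / -1.500568 = 0.1466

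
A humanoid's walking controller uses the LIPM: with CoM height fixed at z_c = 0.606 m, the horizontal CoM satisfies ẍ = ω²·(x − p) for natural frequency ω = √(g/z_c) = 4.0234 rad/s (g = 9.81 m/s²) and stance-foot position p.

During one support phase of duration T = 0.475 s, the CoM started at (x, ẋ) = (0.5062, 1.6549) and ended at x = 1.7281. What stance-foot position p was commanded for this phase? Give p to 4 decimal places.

p = 0.5625

ωT = 4.0234·0.475 = 1.911115; cosh(ωT) = 3.454269, sinh(ωT) = 3.306354
x(T) = p + (x₀−p)·cosh(ωT) + (ẋ₀/ω)·sinh(ωT) ⇒ p·(1 − cosh) = x(T) − x₀·cosh − (ẋ₀/ω)·sinh
numerator   = 1.7281 − (0.5062)·3.454269 − (1.6549/4.0234)·3.306354 = -1.380416
denominator = 1 − 3.454269 = -2.454269
p = -1.380416 / -2.454269 = 0.5625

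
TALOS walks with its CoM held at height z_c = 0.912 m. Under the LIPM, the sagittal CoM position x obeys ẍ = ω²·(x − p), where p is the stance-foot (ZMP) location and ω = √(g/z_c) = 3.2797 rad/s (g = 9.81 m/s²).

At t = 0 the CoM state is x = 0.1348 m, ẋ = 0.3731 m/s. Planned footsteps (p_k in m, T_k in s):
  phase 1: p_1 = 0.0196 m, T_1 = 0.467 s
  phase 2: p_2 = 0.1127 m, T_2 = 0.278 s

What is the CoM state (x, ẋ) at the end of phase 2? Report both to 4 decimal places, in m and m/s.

x = 1.2961, ẋ = 4.0034

phase 1: p=0.0196, T=0.467, ωT=1.531620, cosh=2.420925, sinh=2.204739; start (x,ẋ)=(0.134800, 0.373100) → end (x,ẋ)=(0.549303, 1.736245)
phase 2: p=0.1127, T=0.278, ωT=0.911757, cosh=1.445254, sinh=1.043436; start (x,ẋ)=(0.549303, 1.736245) → end (x,ẋ)=(1.296088, 4.003438)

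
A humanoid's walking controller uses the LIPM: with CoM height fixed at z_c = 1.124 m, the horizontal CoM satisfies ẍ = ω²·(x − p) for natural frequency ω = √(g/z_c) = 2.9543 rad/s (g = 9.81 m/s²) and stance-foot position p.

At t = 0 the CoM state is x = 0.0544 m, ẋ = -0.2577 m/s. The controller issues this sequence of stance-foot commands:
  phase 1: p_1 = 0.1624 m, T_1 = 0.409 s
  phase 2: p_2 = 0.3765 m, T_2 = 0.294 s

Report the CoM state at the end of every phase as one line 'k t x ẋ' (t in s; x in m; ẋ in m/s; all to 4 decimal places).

phase 1: p=0.1624, T=0.409, ωT=1.208309, cosh=1.823260, sinh=1.524558; start (x,ẋ)=(0.054400, -0.257700) → end (x,ẋ)=(-0.167497, -0.956286)
phase 2: p=0.3765, T=0.294, ωT=0.868564, cosh=1.401520, sinh=0.981966; start (x,ẋ)=(-0.167497, -0.956286) → end (x,ẋ)=(-0.703779, -2.918403)

1 0.4090 -0.1675 -0.9563
2 0.7030 -0.7038 -2.9184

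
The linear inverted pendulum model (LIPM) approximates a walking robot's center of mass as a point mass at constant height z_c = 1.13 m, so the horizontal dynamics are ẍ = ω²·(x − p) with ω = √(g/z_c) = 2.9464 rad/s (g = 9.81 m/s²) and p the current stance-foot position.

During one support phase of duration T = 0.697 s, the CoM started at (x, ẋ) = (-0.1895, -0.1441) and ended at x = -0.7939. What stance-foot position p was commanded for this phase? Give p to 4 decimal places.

p = -0.0488

ωT = 2.9464·0.697 = 2.053641; cosh(ωT) = 3.962251, sinh(ωT) = 3.833983
x(T) = p + (x₀−p)·cosh(ωT) + (ẋ₀/ω)·sinh(ωT) ⇒ p·(1 − cosh) = x(T) − x₀·cosh − (ẋ₀/ω)·sinh
numerator   = -0.7939 − (-0.1895)·3.962251 − (-0.1441/2.9464)·3.833983 = 0.144456
denominator = 1 − 3.962251 = -2.962251
p = 0.144456 / -2.962251 = -0.0488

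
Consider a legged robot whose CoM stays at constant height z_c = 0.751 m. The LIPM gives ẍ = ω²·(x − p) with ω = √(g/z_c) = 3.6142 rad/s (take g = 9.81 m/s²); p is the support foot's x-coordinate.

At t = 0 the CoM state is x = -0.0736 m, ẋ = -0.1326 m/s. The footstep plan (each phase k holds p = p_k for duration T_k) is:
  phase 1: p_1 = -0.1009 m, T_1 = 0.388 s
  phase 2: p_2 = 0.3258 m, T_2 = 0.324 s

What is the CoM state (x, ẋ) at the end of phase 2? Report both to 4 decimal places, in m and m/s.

phase 1: p=-0.1009, T=0.388, ωT=1.402310, cosh=2.155302, sinh=1.909274; start (x,ẋ)=(-0.073600, -0.132600) → end (x,ẋ)=(-0.112109, -0.097409)
phase 2: p=0.3258, T=0.324, ωT=1.171001, cosh=1.767638, sinh=1.457581; start (x,ẋ)=(-0.112109, -0.097409) → end (x,ẋ)=(-0.487549, -2.479084)

x = -0.4875, ẋ = -2.4791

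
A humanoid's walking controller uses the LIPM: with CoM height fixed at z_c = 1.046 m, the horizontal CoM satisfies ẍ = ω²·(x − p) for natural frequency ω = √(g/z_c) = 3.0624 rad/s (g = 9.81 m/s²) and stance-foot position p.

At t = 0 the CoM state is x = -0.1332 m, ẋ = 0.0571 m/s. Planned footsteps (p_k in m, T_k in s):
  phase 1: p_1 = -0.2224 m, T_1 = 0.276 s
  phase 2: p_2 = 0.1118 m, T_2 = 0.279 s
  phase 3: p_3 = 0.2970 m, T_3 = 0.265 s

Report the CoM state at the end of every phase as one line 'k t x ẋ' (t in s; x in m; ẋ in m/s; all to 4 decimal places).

1 0.2760 -0.0817 0.3381
2 0.5550 -0.0505 -0.1009
3 0.8200 -0.2011 -1.0976

phase 1: p=-0.2224, T=0.276, ωT=0.845222, cosh=1.378979, sinh=0.949517; start (x,ẋ)=(-0.133200, 0.057100) → end (x,ẋ)=(-0.081691, 0.338115)
phase 2: p=0.1118, T=0.279, ωT=0.854410, cosh=1.387760, sinh=0.962226; start (x,ẋ)=(-0.081691, 0.338115) → end (x,ẋ)=(-0.050481, -0.100940)
phase 3: p=0.2970, T=0.265, ωT=0.811536, cosh=1.347769, sinh=0.903594; start (x,ẋ)=(-0.050481, -0.100940) → end (x,ẋ)=(-0.201108, -1.097582)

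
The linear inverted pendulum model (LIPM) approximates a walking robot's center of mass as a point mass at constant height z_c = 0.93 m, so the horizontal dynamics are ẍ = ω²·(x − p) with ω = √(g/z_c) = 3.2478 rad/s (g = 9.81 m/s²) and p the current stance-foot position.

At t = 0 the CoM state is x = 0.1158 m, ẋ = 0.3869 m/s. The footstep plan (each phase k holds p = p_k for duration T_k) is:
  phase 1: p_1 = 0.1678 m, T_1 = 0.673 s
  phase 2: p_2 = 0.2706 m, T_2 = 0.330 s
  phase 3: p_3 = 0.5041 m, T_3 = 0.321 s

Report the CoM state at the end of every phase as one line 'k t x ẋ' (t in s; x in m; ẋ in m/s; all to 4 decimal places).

1 0.6730 0.4568 1.0011
2 1.0030 0.9718 2.4129
3 1.3240 2.1725 5.7337

phase 1: p=0.1678, T=0.673, ωT=2.185769, cosh=4.504941, sinh=4.392550; start (x,ẋ)=(0.115800, 0.386900) → end (x,ẋ)=(0.456813, 1.001123)
phase 2: p=0.2706, T=0.330, ωT=1.071774, cosh=1.631478, sinh=1.289078; start (x,ẋ)=(0.456813, 1.001123) → end (x,ẋ)=(0.971757, 2.412925)
phase 3: p=0.5041, T=0.321, ωT=1.042544, cosh=1.594490, sinh=1.241933; start (x,ẋ)=(0.971757, 2.412925) → end (x,ẋ)=(2.172458, 5.733703)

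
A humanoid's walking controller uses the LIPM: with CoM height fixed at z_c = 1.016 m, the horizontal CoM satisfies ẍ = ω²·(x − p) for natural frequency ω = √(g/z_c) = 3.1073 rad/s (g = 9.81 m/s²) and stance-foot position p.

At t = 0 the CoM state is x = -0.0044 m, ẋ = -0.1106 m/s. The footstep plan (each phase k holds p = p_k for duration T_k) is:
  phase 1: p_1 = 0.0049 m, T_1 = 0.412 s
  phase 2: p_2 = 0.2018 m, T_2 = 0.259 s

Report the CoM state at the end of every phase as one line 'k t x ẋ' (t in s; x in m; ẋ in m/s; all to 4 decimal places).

1 0.4120 -0.0722 -0.2623
2 0.6710 -0.2413 -1.1135

phase 1: p=0.0049, T=0.412, ωT=1.280208, cosh=1.937683, sinh=1.659703; start (x,ẋ)=(-0.004400, -0.110600) → end (x,ẋ)=(-0.072195, -0.262270)
phase 2: p=0.2018, T=0.259, ωT=0.804791, cosh=1.341705, sinh=0.894523; start (x,ẋ)=(-0.072195, -0.262270) → end (x,ẋ)=(-0.241323, -1.113473)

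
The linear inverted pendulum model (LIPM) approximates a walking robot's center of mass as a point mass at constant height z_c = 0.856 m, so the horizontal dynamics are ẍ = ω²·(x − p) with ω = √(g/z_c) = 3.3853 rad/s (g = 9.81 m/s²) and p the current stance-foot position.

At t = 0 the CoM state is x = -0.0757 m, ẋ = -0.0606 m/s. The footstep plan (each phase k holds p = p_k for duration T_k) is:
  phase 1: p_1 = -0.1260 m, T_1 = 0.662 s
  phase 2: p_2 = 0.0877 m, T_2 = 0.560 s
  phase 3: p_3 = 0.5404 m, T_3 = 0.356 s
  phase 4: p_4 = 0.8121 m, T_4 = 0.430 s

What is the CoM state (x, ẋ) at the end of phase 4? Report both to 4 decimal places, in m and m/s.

phase 1: p=-0.1260, T=0.662, ωT=2.241069, cosh=4.754860, sinh=4.648515; start (x,ẋ)=(-0.075700, -0.060600) → end (x,ẋ)=(0.029957, 0.503407)
phase 2: p=0.0877, T=0.560, ωT=1.895768, cosh=3.403931, sinh=3.253728; start (x,ẋ)=(0.029957, 0.503407) → end (x,ẋ)=(0.374988, 1.077531)
phase 3: p=0.5404, T=0.356, ωT=1.205167, cosh=1.818479, sinh=1.518837; start (x,ẋ)=(0.374988, 1.077531) → end (x,ẋ)=(0.723043, 1.108965)
phase 4: p=0.8121, T=0.430, ωT=1.455679, cosh=2.260318, sinh=2.027076; start (x,ẋ)=(0.723043, 1.108965) → end (x,ẋ)=(1.274837, 1.895480)

x = 1.2748, ẋ = 1.8955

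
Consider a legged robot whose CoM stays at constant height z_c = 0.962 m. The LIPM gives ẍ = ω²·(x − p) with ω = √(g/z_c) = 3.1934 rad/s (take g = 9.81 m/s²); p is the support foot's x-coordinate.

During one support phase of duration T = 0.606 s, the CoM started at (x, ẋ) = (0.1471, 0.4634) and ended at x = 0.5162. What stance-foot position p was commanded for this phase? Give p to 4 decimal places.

p = 0.1956

ωT = 3.1934·0.606 = 1.935200; cosh(ωT) = 3.534914, sinh(ωT) = 3.390518
x(T) = p + (x₀−p)·cosh(ωT) + (ẋ₀/ω)·sinh(ωT) ⇒ p·(1 − cosh) = x(T) − x₀·cosh − (ẋ₀/ω)·sinh
numerator   = 0.5162 − (0.1471)·3.534914 − (0.4634/3.1934)·3.390518 = -0.495790
denominator = 1 − 3.534914 = -2.534914
p = -0.495790 / -2.534914 = 0.1956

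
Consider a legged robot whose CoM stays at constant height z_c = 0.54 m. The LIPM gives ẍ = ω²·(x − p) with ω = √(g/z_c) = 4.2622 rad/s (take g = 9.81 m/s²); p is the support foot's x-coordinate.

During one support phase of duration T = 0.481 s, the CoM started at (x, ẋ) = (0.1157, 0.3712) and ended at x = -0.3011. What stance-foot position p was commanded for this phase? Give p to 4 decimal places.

ωT = 4.2622·0.481 = 2.050118; cosh(ωT) = 3.948770, sinh(ωT) = 3.820050
x(T) = p + (x₀−p)·cosh(ωT) + (ẋ₀/ω)·sinh(ωT) ⇒ p·(1 − cosh) = x(T) − x₀·cosh − (ẋ₀/ω)·sinh
numerator   = -0.3011 − (0.1157)·3.948770 − (0.3712/4.2622)·3.820050 = -1.090665
denominator = 1 − 3.948770 = -2.948770
p = -1.090665 / -2.948770 = 0.3699

p = 0.3699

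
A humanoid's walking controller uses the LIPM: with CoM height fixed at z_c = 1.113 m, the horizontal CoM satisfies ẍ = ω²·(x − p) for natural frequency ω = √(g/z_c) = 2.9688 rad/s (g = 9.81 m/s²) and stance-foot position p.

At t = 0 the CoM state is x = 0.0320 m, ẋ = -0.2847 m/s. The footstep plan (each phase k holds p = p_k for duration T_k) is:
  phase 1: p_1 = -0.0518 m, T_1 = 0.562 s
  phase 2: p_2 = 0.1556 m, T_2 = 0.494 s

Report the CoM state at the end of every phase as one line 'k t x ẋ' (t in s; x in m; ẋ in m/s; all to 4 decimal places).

1 0.5620 -0.0669 -0.1455
2 1.0560 -0.4530 -1.6878

phase 1: p=-0.0518, T=0.562, ωT=1.668466, cosh=2.746280, sinh=2.557743; start (x,ẋ)=(0.032000, -0.284700) → end (x,ẋ)=(-0.066943, -0.145536)
phase 2: p=0.1556, T=0.494, ωT=1.466587, cosh=2.282564, sinh=2.051853; start (x,ẋ)=(-0.066943, -0.145536) → end (x,ẋ)=(-0.452954, -1.687823)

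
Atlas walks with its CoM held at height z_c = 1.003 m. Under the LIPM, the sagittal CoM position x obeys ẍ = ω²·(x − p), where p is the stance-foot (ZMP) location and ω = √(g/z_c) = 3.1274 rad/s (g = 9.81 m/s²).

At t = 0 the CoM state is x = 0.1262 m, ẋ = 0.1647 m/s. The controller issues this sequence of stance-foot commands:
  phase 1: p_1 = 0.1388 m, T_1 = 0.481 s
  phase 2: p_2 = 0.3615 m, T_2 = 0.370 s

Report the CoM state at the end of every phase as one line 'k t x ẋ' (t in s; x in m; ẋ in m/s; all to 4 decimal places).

1 0.4810 0.2217 0.3046
2 0.8510 0.2568 -0.0942

phase 1: p=0.1388, T=0.481, ωT=1.504279, cosh=2.361543, sinh=2.139366; start (x,ẋ)=(0.126200, 0.164700) → end (x,ẋ)=(0.221711, 0.304644)
phase 2: p=0.3615, T=0.370, ωT=1.157138, cosh=1.747601, sinh=1.433216; start (x,ẋ)=(0.221711, 0.304644) → end (x,ẋ)=(0.256816, -0.094171)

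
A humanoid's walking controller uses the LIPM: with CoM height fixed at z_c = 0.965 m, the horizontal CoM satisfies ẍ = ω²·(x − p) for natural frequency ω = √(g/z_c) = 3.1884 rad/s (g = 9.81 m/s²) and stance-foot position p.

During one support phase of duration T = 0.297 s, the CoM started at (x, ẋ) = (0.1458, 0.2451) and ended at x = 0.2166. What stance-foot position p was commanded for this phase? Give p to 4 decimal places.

p = 0.1735

ωT = 3.1884·0.297 = 0.946955; cosh(ωT) = 1.482884, sinh(ωT) = 1.094964
x(T) = p + (x₀−p)·cosh(ωT) + (ẋ₀/ω)·sinh(ωT) ⇒ p·(1 − cosh) = x(T) − x₀·cosh − (ẋ₀/ω)·sinh
numerator   = 0.2166 − (0.1458)·1.482884 − (0.2451/3.1884)·1.094964 = -0.083777
denominator = 1 − 1.482884 = -0.482884
p = -0.083777 / -0.482884 = 0.1735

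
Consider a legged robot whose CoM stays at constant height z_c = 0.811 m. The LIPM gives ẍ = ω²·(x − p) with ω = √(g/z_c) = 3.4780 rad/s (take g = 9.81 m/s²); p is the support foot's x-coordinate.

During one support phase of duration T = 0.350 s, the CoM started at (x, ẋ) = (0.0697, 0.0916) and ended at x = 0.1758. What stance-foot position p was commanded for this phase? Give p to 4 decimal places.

p = -0.0086

ωT = 3.4780·0.350 = 1.217300; cosh(ωT) = 1.837042, sinh(ωT) = 1.541013
x(T) = p + (x₀−p)·cosh(ωT) + (ẋ₀/ω)·sinh(ωT) ⇒ p·(1 − cosh) = x(T) − x₀·cosh − (ẋ₀/ω)·sinh
numerator   = 0.1758 − (0.0697)·1.837042 − (0.0916/3.4780)·1.541013 = 0.007173
denominator = 1 − 1.837042 = -0.837042
p = 0.007173 / -0.837042 = -0.0086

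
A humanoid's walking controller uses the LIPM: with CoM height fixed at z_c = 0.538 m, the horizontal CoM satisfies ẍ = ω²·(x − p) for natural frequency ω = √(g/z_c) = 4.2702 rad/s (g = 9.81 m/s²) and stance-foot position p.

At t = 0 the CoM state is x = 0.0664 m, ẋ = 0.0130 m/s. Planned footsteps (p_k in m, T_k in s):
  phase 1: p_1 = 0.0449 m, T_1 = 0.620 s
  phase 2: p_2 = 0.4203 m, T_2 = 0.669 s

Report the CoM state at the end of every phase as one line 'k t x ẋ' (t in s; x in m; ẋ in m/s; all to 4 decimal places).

phase 1: p=0.0449, T=0.620, ωT=2.647524, cosh=7.094931, sinh=7.024105; start (x,ẋ)=(0.066400, 0.013000) → end (x,ẋ)=(0.218825, 0.737112)
phase 2: p=0.4203, T=0.669, ωT=2.856764, cosh=8.731282, sinh=8.673827; start (x,ẋ)=(0.218825, 0.737112) → end (x,ẋ)=(0.158421, -1.026497)

1 0.6200 0.2188 0.7371
2 1.2890 0.1584 -1.0265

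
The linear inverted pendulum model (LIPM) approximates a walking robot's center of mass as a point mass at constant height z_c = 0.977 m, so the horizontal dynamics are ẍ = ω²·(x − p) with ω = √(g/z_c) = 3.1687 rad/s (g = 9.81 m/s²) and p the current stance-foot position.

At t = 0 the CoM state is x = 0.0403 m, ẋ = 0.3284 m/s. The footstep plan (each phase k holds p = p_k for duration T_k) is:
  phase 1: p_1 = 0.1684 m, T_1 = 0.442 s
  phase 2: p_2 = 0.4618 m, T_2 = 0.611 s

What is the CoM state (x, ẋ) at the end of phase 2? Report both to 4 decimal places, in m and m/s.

phase 1: p=0.1684, T=0.442, ωT=1.400565, cosh=2.151976, sinh=1.905518; start (x,ẋ)=(0.040300, 0.328400) → end (x,ẋ)=(0.090217, -0.066761)
phase 2: p=0.4618, T=0.611, ωT=1.936076, cosh=3.537883, sinh=3.393614; start (x,ẋ)=(0.090217, -0.066761) → end (x,ẋ)=(-0.924315, -4.231948)

x = -0.9243, ẋ = -4.2319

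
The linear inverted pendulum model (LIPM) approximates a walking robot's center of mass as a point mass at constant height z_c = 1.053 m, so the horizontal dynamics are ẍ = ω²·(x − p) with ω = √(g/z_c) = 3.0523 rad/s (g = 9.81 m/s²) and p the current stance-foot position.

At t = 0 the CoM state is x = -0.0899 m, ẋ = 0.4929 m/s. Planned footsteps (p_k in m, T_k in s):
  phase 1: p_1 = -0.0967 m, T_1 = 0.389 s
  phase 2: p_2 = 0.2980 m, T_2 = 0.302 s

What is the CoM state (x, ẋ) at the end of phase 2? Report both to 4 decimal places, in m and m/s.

x = 0.4074, ẋ = 0.8706

phase 1: p=-0.0967, T=0.389, ωT=1.187345, cosh=1.791697, sinh=1.486667; start (x,ẋ)=(-0.089900, 0.492900) → end (x,ẋ)=(0.155558, 0.913984)
phase 2: p=0.2980, T=0.302, ωT=0.921795, cosh=1.455801, sinh=1.057997; start (x,ẋ)=(0.155558, 0.913984) → end (x,ẋ)=(0.407440, 0.870587)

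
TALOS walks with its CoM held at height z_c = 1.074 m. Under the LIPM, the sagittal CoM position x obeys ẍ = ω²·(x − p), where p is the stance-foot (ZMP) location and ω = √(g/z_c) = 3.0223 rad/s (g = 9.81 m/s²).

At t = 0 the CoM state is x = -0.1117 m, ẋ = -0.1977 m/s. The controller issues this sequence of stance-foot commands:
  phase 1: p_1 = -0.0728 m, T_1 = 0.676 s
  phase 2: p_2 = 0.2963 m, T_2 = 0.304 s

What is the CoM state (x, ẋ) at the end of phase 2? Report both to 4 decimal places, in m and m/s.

x = -1.2476, ẋ = -4.2251

phase 1: p=-0.0728, T=0.676, ωT=2.043075, cosh=3.921961, sinh=3.792332; start (x,ẋ)=(-0.111700, -0.197700) → end (x,ẋ)=(-0.473435, -1.221227)
phase 2: p=0.2963, T=0.304, ωT=0.918779, cosh=1.452617, sinh=1.053612; start (x,ẋ)=(-0.473435, -1.221227) → end (x,ẋ)=(-1.247565, -4.225065)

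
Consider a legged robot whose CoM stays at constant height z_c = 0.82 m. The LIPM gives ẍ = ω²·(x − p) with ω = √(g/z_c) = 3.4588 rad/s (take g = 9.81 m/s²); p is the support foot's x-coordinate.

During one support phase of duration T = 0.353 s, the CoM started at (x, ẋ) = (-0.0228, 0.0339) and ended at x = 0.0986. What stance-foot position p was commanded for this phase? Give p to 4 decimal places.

p = -0.1489

ωT = 3.4588·0.353 = 1.220956; cosh(ωT) = 1.842688, sinh(ωT) = 1.547740
x(T) = p + (x₀−p)·cosh(ωT) + (ẋ₀/ω)·sinh(ωT) ⇒ p·(1 − cosh) = x(T) − x₀·cosh − (ẋ₀/ω)·sinh
numerator   = 0.0986 − (-0.0228)·1.842688 − (0.0339/3.4588)·1.547740 = 0.125444
denominator = 1 − 1.842688 = -0.842688
p = 0.125444 / -0.842688 = -0.1489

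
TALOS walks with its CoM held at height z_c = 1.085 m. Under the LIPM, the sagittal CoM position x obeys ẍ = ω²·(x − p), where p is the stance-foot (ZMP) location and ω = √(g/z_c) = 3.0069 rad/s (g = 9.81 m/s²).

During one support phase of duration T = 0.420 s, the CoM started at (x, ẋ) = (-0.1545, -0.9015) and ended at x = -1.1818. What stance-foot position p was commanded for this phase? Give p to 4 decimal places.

p = 0.4391

ωT = 3.0069·0.420 = 1.262898; cosh(ωT) = 1.909243, sinh(ωT) = 1.626410
x(T) = p + (x₀−p)·cosh(ωT) + (ẋ₀/ω)·sinh(ωT) ⇒ p·(1 − cosh) = x(T) − x₀·cosh − (ẋ₀/ω)·sinh
numerator   = -1.1818 − (-0.1545)·1.909243 − (-0.9015/3.0069)·1.626410 = -0.399207
denominator = 1 − 1.909243 = -0.909243
p = -0.399207 / -0.909243 = 0.4391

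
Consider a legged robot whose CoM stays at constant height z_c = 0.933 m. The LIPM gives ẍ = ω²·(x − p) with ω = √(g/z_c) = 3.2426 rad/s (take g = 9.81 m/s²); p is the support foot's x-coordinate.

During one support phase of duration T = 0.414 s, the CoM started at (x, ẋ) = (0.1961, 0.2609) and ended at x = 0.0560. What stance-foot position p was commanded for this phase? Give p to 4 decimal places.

ωT = 3.2426·0.414 = 1.342436; cosh(ωT) = 2.044784, sinh(ωT) = 1.783576
x(T) = p + (x₀−p)·cosh(ωT) + (ẋ₀/ω)·sinh(ωT) ⇒ p·(1 − cosh) = x(T) − x₀·cosh − (ẋ₀/ω)·sinh
numerator   = 0.0560 − (0.1961)·2.044784 − (0.2609/3.2426)·1.783576 = -0.488489
denominator = 1 − 2.044784 = -1.044784
p = -0.488489 / -1.044784 = 0.4676

p = 0.4676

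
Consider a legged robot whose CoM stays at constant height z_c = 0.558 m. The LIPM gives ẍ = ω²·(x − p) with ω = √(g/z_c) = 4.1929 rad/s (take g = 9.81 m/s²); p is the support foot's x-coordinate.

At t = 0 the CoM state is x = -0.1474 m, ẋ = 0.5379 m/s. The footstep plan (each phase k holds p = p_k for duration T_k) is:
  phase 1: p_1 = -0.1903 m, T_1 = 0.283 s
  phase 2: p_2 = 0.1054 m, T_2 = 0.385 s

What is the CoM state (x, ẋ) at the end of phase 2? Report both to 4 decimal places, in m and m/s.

x = 0.7393, ẋ = 2.9265

phase 1: p=-0.1903, T=0.283, ωT=1.186591, cosh=1.790577, sinh=1.485317; start (x,ẋ)=(-0.147400, 0.537900) → end (x,ẋ)=(0.077065, 1.230323)
phase 2: p=0.1054, T=0.385, ωT=1.614267, cosh=2.611619, sinh=2.412582; start (x,ẋ)=(0.077065, 1.230323) → end (x,ẋ)=(0.739323, 2.926502)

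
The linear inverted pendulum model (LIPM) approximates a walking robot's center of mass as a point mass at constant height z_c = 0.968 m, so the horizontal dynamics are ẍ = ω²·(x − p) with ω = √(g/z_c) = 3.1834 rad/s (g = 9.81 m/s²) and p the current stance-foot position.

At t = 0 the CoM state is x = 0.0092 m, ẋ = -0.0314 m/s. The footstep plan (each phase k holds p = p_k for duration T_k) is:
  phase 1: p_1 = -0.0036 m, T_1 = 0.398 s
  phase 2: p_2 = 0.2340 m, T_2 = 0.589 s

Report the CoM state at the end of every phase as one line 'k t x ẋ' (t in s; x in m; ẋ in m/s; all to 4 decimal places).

phase 1: p=-0.0036, T=0.398, ωT=1.266993, cosh=1.915920, sinh=1.634242; start (x,ẋ)=(0.009200, -0.031400) → end (x,ẋ)=(0.004804, 0.006431)
phase 2: p=0.2340, T=0.589, ωT=1.875023, cosh=3.337159, sinh=3.183807; start (x,ẋ)=(0.004804, 0.006431) → end (x,ẋ)=(-0.524431, -2.301513)

1 0.3980 0.0048 0.0064
2 0.9870 -0.5244 -2.3015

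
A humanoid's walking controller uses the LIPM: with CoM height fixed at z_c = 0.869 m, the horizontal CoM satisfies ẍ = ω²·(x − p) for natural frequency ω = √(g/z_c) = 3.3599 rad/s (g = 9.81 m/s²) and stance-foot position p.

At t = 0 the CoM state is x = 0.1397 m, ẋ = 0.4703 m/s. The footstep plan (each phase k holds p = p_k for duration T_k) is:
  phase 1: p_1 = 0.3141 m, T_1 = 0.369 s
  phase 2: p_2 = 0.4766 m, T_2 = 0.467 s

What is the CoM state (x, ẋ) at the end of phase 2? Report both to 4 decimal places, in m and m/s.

phase 1: p=0.3141, T=0.369, ωT=1.239803, cosh=1.872187, sinh=1.582746; start (x,ẋ)=(0.139700, 0.470300) → end (x,ẋ)=(0.209134, -0.046947)
phase 2: p=0.4766, T=0.467, ωT=1.569073, cosh=2.505217, sinh=2.296979; start (x,ẋ)=(0.209134, -0.046947) → end (x,ẋ)=(-0.225554, -2.181808)

x = -0.2256, ẋ = -2.1818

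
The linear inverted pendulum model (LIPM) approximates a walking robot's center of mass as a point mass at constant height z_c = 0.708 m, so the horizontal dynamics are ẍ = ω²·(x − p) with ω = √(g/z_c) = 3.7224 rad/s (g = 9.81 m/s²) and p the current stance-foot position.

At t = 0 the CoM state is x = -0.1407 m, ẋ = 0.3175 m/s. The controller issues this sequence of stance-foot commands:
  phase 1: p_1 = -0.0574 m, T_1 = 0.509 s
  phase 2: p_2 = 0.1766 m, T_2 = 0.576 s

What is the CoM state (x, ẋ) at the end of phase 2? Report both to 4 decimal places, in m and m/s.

phase 1: p=-0.0574, T=0.509, ωT=1.894702, cosh=3.400463, sinh=3.250100; start (x,ẋ)=(-0.140700, 0.317500) → end (x,ẋ)=(-0.063443, 0.071869)
phase 2: p=0.1766, T=0.576, ωT=2.144102, cosh=4.325775, sinh=4.208602; start (x,ẋ)=(-0.063443, 0.071869) → end (x,ẋ)=(-0.780516, -3.449649)

x = -0.7805, ẋ = -3.4496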